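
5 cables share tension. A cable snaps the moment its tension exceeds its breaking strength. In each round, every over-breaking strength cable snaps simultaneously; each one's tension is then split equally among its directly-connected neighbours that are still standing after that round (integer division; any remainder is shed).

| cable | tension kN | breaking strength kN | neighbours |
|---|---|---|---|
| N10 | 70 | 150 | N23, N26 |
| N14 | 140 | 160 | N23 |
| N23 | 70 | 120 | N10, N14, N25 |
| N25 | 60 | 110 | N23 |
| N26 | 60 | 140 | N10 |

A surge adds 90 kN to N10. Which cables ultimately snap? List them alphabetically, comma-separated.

N10, N14, N23, N25

Round 1 — N10 at 160 > 150. N10 snaps.
  N10 sheds 160 kN to N23, N26: 80 each.
    N23: 70+80 = 150 > 120
    N26: 60+80 = 140 ≤ 140
Round 2 — N23 snaps.
  N23 sheds 150 kN to N14, N25: 75 each.
    N14: 140+75 = 215 > 160
    N25: 60+75 = 135 > 110
Round 3 — N14, N25 snap.
  N14 sheds 215 kN: no online neighbours, lost.
  N25 sheds 135 kN: no online neighbours, lost.
No further breaks.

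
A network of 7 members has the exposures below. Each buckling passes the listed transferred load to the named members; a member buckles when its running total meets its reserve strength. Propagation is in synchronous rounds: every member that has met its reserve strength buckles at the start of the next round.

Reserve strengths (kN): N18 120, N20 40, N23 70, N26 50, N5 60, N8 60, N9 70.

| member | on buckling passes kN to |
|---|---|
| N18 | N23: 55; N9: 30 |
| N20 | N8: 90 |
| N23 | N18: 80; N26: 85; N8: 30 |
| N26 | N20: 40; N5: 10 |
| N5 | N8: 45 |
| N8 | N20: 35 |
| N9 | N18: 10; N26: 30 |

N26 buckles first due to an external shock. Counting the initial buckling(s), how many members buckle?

3

Round 1 — N26 buckles (initial).
  N20: +40 → 40 ≥ 40
  N5: +10 → 10 < 60
Round 2 — N20 buckles.
  N8: +90 → 90 ≥ 60
Round 3 — N8 buckles.
No further bucklings.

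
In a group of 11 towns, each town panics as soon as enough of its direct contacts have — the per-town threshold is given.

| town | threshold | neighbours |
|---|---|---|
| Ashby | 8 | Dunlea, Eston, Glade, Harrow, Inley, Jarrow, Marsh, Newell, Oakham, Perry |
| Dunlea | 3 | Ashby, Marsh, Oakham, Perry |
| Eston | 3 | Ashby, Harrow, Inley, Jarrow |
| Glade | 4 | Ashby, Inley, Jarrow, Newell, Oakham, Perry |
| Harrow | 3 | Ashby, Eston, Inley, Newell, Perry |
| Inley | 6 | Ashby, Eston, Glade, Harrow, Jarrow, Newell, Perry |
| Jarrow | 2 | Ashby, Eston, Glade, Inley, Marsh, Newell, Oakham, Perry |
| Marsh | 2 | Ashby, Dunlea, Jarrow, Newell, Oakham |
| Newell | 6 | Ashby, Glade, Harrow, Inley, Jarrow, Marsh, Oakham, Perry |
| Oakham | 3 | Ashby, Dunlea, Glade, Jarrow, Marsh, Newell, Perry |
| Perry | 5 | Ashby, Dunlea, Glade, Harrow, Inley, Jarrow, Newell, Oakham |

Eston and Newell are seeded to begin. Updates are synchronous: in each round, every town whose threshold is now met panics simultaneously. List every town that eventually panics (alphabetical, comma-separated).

Round 1 — Eston, Newell panic (initial).
Round 2 — checking thresholds:
  Ashby: 2 of 10 neighbours < 8, holds.
  Glade: 1 of 6 neighbours < 4, holds.
  Harrow: 2 of 5 neighbours < 3, holds.
  Inley: 2 of 7 neighbours < 6, holds.
  Jarrow: 2 of 8 neighbours ≥ 2, panics.
  Marsh: 1 of 5 neighbours < 2, holds.
  Oakham: 1 of 7 neighbours < 3, holds.
  Perry: 1 of 8 neighbours < 5, holds.
Round 3 — checking thresholds:
  Ashby: 3 of 10 neighbours < 8, holds.
  Glade: 2 of 6 neighbours < 4, holds.
  Harrow: 2 of 5 neighbours < 3, holds.
  Inley: 3 of 7 neighbours < 6, holds.
  Marsh: 2 of 5 neighbours ≥ 2, panics.
  Oakham: 2 of 7 neighbours < 3, holds.
  Perry: 2 of 8 neighbours < 5, holds.
Round 4 — checking thresholds:
  Ashby: 4 of 10 neighbours < 8, holds.
  Dunlea: 1 of 4 neighbours < 3, holds.
  Glade: 2 of 6 neighbours < 4, holds.
  Harrow: 2 of 5 neighbours < 3, holds.
  Inley: 3 of 7 neighbours < 6, holds.
  Oakham: 3 of 7 neighbours ≥ 3, panics.
  Perry: 2 of 8 neighbours < 5, holds.
Round 5 — no new panics; cascade stops.

Eston, Jarrow, Marsh, Newell, Oakham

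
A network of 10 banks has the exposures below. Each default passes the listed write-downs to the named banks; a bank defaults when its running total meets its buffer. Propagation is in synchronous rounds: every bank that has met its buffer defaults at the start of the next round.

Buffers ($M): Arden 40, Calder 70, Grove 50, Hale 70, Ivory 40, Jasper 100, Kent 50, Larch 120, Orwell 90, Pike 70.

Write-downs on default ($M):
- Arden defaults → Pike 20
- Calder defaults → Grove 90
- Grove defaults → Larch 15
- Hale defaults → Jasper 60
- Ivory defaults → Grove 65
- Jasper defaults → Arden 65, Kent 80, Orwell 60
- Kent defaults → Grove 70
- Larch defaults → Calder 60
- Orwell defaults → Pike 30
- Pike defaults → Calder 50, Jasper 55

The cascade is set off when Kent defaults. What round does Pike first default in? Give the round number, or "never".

never

Round 1 — Kent defaults (initial).
  Grove: +70 → 70 ≥ 50
Round 2 — Grove defaults.
  Larch: +15 → 15 < 120
No further defaults.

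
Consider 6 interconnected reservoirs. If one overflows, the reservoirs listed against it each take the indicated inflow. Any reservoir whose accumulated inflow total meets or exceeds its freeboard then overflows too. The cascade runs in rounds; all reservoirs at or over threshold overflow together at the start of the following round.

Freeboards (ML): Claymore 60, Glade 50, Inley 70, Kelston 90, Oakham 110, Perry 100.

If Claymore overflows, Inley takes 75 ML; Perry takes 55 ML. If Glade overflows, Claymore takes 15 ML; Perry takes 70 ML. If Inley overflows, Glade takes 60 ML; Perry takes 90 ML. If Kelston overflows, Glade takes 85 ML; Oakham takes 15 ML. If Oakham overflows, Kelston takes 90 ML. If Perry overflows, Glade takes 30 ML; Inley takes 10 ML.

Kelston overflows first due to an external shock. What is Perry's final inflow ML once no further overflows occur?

Round 1 — Kelston overflows (initial).
  Glade: +85 → 85 ≥ 50
  Oakham: +15 → 15 < 110
Round 2 — Glade overflows.
  Claymore: +15 → 15 < 60
  Perry: +70 → 70 < 100
No further overflows.

70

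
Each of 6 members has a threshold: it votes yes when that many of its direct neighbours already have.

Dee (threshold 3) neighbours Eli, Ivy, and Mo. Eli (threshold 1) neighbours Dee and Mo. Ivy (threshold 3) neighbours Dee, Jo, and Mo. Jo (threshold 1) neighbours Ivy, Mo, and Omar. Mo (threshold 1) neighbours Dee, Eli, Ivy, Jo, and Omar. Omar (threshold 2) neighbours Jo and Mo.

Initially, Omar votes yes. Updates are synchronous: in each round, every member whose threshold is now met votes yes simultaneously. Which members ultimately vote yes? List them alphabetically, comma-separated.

Round 1 — Omar votes yes (initial).
Round 2 — checking thresholds:
  Jo: 1 of 3 neighbours ≥ 1, votes yes.
  Mo: 1 of 5 neighbours ≥ 1, votes yes.
Round 3 — checking thresholds:
  Dee: 1 of 3 neighbours < 3, holds.
  Eli: 1 of 2 neighbours ≥ 1, votes yes.
  Ivy: 2 of 3 neighbours < 3, holds.
Round 4 — no new yes votes; cascade stops.

Eli, Jo, Mo, Omar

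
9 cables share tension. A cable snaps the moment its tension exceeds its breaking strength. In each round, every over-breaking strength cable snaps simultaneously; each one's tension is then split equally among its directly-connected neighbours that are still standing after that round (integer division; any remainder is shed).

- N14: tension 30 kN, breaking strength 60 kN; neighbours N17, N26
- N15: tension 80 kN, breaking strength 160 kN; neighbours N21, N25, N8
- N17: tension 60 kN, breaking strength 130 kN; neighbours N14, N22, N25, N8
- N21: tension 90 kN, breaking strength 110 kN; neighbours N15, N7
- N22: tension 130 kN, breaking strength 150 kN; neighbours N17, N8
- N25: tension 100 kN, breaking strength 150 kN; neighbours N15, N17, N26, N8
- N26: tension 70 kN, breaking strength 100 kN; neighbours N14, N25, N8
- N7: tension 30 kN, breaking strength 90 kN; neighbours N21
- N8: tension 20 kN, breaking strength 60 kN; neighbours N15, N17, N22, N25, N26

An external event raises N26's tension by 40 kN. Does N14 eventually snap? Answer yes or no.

Round 1 — N26 at 110 > 100. N26 snaps.
  N26 sheds 110 kN to N14, N25, N8: 36 each (2 lost).
    N14: 30+36 = 66 > 60
    N25: 100+36 = 136 ≤ 150
    N8: 20+36 = 56 ≤ 60
Round 2 — N14 snaps.
  N14 sheds 66 kN to N17: 66 each.
    N17: 60+66 = 126 ≤ 130
No further breaks.

yes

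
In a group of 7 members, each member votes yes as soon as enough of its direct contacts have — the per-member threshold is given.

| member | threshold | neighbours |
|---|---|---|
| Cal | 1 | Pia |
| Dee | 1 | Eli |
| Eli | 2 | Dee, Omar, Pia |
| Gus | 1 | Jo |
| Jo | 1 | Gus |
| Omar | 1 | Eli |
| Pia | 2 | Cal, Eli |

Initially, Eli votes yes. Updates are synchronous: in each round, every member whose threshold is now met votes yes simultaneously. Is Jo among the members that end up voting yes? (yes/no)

Round 1 — Eli votes yes (initial).
Round 2 — checking thresholds:
  Dee: 1 of 1 neighbours ≥ 1, votes yes.
  Omar: 1 of 1 neighbours ≥ 1, votes yes.
  Pia: 1 of 2 neighbours < 2, below threshold.
Round 3 — no new yes votes; cascade stops.

no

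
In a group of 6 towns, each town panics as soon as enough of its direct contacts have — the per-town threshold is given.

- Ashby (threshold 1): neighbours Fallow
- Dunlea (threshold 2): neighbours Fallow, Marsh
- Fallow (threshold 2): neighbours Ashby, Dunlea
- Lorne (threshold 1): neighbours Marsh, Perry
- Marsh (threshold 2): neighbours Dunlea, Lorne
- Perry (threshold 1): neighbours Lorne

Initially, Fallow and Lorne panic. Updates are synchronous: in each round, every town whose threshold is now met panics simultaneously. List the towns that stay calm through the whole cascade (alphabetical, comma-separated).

Dunlea, Marsh

Round 1 — Fallow, Lorne panic (initial).
Round 2 — checking thresholds:
  Ashby: 1 of 1 neighbours ≥ 1, panics.
  Dunlea: 1 of 2 neighbours < 2, holds.
  Marsh: 1 of 2 neighbours < 2, holds.
  Perry: 1 of 1 neighbours ≥ 1, panics.
Round 3 — no new panics; cascade stops.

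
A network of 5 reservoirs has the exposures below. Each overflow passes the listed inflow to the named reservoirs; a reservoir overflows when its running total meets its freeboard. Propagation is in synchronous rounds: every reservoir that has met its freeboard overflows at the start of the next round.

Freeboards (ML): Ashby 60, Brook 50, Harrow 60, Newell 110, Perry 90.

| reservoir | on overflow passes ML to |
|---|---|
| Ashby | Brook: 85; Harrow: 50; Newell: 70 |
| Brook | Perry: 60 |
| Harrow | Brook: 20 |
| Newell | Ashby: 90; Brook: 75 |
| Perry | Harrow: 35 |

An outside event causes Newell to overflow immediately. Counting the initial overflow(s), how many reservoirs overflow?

3

Round 1 — Newell overflows (initial).
  Ashby: +90 → 90 ≥ 60
  Brook: +75 → 75 ≥ 50
Round 2 — Ashby, Brook overflow.
  Harrow: +50 → 50 < 60
  Perry: +60 → 60 < 90
No further overflows.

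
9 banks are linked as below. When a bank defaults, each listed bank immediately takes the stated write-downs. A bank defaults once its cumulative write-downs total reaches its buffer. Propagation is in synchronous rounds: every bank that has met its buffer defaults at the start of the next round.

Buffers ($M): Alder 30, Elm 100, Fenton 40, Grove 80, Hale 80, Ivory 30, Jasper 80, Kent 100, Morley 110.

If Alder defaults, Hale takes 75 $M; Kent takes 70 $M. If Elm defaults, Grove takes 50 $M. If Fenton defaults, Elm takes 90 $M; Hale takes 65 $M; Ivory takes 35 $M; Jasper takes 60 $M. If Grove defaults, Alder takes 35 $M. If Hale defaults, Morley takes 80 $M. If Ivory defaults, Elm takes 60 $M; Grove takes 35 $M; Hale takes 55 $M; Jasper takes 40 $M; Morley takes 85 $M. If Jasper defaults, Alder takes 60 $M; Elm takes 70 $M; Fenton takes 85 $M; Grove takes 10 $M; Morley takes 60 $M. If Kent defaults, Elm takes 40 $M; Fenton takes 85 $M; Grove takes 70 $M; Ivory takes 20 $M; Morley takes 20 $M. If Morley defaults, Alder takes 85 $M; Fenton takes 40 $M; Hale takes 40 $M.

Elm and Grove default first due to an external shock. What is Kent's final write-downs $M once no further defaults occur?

70

Round 1 — Elm, Grove default (initial).
  Alder: +35 → 35 ≥ 30
Round 2 — Alder defaults.
  Hale: +75 → 75 < 80
  Kent: +70 → 70 < 100
No further defaults.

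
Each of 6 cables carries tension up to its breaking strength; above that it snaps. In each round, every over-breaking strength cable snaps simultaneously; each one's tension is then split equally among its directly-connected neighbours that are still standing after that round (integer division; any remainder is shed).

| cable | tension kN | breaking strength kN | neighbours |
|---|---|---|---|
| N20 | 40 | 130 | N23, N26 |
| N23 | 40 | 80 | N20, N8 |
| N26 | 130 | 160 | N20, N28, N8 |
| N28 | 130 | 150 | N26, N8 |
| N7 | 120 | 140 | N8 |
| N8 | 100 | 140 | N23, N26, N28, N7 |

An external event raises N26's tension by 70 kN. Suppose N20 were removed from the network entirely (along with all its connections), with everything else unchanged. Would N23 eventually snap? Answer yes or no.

With N20 removed:
Round 1 — N26 at 200 > 160. N26 snaps.
  N26 sheds 200 kN to N28, N8: 100 each.
    N28: 130+100 = 230 > 150
    N8: 100+100 = 200 > 140
Round 2 — N28, N8 snap.
  N28 sheds 230 kN: no online neighbours, lost.
  N8 sheds 200 kN to N23, N7: 100 each.
    N23: 40+100 = 140 > 80
    N7: 120+100 = 220 > 140
Round 3 — N23, N7 snap.
  N23 sheds 140 kN: no online neighbours, lost.
  N7 sheds 220 kN: no online neighbours, lost.
No further breaks.

yes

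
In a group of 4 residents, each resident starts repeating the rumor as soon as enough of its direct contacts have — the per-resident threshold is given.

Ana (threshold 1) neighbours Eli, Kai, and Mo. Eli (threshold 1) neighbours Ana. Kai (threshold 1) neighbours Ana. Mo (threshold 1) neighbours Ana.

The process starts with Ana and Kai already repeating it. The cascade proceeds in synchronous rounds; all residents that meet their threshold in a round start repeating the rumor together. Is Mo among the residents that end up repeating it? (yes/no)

Round 1 — Ana, Kai start repeating the rumor (initial).
Round 2 — checking thresholds:
  Eli: 1 of 1 neighbours ≥ 1, starts repeating the rumor.
  Mo: 1 of 1 neighbours ≥ 1, starts repeating the rumor.
Round 3 — no new spreads; cascade stops.

yes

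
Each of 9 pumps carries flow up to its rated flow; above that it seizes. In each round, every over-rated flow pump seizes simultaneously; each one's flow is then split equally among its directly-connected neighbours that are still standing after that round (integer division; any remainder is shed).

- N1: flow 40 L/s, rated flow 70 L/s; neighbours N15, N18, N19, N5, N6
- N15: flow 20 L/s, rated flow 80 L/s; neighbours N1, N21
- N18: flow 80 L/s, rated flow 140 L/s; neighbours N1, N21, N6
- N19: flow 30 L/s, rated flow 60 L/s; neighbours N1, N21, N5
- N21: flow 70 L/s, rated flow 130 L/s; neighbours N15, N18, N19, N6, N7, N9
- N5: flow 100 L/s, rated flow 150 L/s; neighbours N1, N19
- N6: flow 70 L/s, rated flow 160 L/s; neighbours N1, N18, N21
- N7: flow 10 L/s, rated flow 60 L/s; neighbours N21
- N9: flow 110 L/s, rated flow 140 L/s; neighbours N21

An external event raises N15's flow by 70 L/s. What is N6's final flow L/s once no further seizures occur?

91

Round 1 — N15 at 90 > 80. N15 seizes.
  N15 sheds 90 L/s to N1, N21: 45 each.
    N1: 40+45 = 85 > 70
    N21: 70+45 = 115 ≤ 130
Round 2 — N1 seizes.
  N1 sheds 85 L/s to N18, N19, N5, N6: 21 each (1 lost).
    N18: 80+21 = 101 ≤ 140
    N19: 30+21 = 51 ≤ 60
    N5: 100+21 = 121 ≤ 150
    N6: 70+21 = 91 ≤ 160
No further seizures.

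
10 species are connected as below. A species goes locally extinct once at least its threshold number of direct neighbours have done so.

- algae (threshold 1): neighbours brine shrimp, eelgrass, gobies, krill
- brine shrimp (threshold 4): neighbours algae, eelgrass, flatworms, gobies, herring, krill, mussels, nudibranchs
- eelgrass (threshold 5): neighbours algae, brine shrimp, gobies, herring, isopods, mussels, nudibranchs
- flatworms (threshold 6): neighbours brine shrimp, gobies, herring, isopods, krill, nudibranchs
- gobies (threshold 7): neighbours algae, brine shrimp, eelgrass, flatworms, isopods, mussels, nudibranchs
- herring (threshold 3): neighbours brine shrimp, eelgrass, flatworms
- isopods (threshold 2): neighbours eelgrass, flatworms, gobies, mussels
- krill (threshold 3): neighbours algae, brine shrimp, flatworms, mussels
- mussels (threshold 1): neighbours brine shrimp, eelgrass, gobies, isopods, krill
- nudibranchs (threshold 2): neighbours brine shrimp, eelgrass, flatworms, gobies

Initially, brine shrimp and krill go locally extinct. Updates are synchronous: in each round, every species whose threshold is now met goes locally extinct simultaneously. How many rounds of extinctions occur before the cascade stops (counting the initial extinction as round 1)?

Round 1 — brine shrimp, krill go locally extinct (initial).
Round 2 — checking thresholds:
  algae: 2 of 4 neighbours ≥ 1, goes locally extinct.
  eelgrass: 1 of 7 neighbours < 5, holds.
  flatworms: 2 of 6 neighbours < 6, holds.
  gobies: 1 of 7 neighbours < 7, holds.
  herring: 1 of 3 neighbours < 3, holds.
  mussels: 2 of 5 neighbours ≥ 1, goes locally extinct.
  nudibranchs: 1 of 4 neighbours < 2, holds.
Round 3 — no new extinctions; cascade stops.

2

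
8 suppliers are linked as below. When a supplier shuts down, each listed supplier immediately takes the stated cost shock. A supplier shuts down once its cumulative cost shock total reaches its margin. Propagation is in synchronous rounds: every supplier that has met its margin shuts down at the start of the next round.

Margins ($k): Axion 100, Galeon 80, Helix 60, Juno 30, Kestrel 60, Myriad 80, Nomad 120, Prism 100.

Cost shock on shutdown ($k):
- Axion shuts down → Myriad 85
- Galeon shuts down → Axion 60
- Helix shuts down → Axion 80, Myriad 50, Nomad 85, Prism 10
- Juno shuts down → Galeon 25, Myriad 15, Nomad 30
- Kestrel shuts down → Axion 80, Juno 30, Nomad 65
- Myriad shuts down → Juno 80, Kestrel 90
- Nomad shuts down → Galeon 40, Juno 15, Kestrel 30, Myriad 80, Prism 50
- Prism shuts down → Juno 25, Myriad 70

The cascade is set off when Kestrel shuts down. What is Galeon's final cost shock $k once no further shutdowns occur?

Round 1 — Kestrel shuts down (initial).
  Axion: +80 → 80 < 100
  Juno: +30 → 30 ≥ 30
  Nomad: +65 → 65 < 120
Round 2 — Juno shuts down.
  Galeon: +25 → 25 < 80
  Myriad: +15 → 15 < 80
  Nomad: +30 → 95 < 120
No further shutdowns.

25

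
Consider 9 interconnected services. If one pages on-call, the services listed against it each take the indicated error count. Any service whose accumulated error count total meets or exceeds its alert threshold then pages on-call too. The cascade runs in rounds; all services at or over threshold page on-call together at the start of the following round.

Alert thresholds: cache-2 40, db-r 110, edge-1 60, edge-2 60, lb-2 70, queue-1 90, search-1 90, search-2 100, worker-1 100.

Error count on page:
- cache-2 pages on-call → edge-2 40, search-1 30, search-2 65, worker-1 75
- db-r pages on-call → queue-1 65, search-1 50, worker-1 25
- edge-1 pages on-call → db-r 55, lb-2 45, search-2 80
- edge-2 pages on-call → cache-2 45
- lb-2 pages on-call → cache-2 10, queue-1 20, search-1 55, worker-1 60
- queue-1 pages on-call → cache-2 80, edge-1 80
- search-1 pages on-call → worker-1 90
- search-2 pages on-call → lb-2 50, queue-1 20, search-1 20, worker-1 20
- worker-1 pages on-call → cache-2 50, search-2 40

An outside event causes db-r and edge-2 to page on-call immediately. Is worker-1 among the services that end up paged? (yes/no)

yes

Round 1 — db-r, edge-2 page on-call (initial).
  cache-2: +45 → 45 ≥ 40
  queue-1: +65 → 65 < 90
  search-1: +50 → 50 < 90
  worker-1: +25 → 25 < 100
Round 2 — cache-2 pages on-call.
  search-1: +30 → 80 < 90
  search-2: +65 → 65 < 100
  worker-1: +75 → 100 ≥ 100
Round 3 — worker-1 pages on-call.
  search-2: +40 → 105 ≥ 100
Round 4 — search-2 pages on-call.
  lb-2: +50 → 50 < 70
  queue-1: +20 → 85 < 90
  search-1: +20 → 100 ≥ 90
Round 5 — search-1 pages on-call.
No further pages.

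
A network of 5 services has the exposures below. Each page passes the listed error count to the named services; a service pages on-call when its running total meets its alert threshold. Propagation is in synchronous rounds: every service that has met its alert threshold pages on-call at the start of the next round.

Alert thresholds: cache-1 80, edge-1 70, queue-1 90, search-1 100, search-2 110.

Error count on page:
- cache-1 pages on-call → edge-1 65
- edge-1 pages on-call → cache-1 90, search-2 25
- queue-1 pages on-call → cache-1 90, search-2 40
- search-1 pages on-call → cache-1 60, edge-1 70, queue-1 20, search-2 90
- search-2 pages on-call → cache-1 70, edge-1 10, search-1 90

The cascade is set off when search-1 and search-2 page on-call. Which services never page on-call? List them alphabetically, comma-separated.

Round 1 — search-1, search-2 page on-call (initial).
  cache-1: +60+70 → 130 ≥ 80
  edge-1: +70+10 → 80 ≥ 70
  queue-1: +20 → 20 < 90
Round 2 — cache-1, edge-1 page on-call.
No further pages.

queue-1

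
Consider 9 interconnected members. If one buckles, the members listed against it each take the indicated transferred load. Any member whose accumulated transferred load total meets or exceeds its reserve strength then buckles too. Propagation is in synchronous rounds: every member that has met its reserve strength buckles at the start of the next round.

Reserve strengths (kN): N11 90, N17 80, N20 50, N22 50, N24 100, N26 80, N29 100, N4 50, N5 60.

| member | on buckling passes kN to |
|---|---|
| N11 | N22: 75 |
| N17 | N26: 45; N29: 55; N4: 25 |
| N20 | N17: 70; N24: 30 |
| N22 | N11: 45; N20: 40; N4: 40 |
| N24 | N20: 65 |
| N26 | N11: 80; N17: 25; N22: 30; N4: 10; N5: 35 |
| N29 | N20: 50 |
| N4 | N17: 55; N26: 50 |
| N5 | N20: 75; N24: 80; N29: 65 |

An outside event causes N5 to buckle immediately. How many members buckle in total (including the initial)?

3

Round 1 — N5 buckles (initial).
  N20: +75 → 75 ≥ 50
  N24: +80 → 80 < 100
  N29: +65 → 65 < 100
Round 2 — N20 buckles.
  N17: +70 → 70 < 80
  N24: +30 → 110 ≥ 100
Round 3 — N24 buckles.
No further bucklings.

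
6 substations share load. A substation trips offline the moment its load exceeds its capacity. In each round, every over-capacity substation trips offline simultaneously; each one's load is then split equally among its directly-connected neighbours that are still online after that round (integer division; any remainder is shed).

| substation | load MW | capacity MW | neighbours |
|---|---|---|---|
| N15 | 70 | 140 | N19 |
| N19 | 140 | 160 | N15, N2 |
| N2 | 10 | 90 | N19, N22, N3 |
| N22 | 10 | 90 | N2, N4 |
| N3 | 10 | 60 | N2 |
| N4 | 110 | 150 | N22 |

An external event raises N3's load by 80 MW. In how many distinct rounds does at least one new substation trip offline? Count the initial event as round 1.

Round 1 — N3 at 90 > 60. N3 trips offline.
  N3 sheds 90 MW to N2: 90 each.
    N2: 10+90 = 100 > 90
Round 2 — N2 trips offline.
  N2 sheds 100 MW to N19, N22: 50 each.
    N19: 140+50 = 190 > 160
    N22: 10+50 = 60 ≤ 90
Round 3 — N19 trips offline.
  N19 sheds 190 MW to N15: 190 each.
    N15: 70+190 = 260 > 140
Round 4 — N15 trips offline.
  N15 sheds 260 MW: no online neighbours, lost.
No further trips.

4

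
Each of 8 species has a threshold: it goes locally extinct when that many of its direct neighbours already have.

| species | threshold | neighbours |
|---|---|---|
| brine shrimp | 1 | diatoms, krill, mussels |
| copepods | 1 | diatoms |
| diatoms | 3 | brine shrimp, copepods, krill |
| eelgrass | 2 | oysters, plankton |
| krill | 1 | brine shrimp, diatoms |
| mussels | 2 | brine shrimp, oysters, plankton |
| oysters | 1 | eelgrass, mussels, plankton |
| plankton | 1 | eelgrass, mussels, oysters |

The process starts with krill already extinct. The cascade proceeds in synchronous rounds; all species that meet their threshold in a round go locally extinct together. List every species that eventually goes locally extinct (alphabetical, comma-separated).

brine shrimp, krill

Round 1 — krill goes locally extinct (initial).
Round 2 — checking thresholds:
  brine shrimp: 1 of 3 neighbours ≥ 1, goes locally extinct.
  diatoms: 1 of 3 neighbours < 3, below threshold.
Round 3 — no new extinctions; cascade stops.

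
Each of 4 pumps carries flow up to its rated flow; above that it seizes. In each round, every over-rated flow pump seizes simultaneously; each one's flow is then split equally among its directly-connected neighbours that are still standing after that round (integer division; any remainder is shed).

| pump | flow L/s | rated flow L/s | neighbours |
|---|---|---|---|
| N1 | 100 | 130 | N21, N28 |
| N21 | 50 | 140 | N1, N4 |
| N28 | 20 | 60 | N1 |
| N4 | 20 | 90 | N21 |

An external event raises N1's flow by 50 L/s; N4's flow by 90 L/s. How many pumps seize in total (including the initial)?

Round 1 — N1 at 150 > 130; N4 at 110 > 90. N1, N4 seize.
  N1 sheds 150 L/s to N21, N28: 75 each.
    N21: 50+75 = 125 ≤ 140
    N28: 20+75 = 95 > 60
  N4 sheds 110 L/s to N21: 110 each.
    N21: 125+110 = 235 > 140
Round 2 — N21, N28 seize.
  N21 sheds 235 L/s: no online neighbours, lost.
  N28 sheds 95 L/s: no online neighbours, lost.
No further seizures.

4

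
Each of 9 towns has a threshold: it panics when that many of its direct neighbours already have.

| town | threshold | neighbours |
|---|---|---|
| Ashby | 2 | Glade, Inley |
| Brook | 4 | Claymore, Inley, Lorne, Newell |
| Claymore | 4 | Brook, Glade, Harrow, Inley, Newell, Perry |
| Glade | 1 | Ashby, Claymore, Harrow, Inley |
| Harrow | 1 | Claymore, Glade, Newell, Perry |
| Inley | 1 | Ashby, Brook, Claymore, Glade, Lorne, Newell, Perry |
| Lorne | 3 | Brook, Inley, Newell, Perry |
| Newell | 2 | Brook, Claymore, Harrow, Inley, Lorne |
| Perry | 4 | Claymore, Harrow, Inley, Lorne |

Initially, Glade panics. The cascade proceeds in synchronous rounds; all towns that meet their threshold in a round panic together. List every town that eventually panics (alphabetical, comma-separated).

Ashby, Claymore, Glade, Harrow, Inley, Newell

Round 1 — Glade panics (initial).
Round 2 — checking thresholds:
  Ashby: 1 of 2 neighbours < 2, holds.
  Claymore: 1 of 6 neighbours < 4, holds.
  Harrow: 1 of 4 neighbours ≥ 1, panics.
  Inley: 1 of 7 neighbours ≥ 1, panics.
Round 3 — checking thresholds:
  Ashby: 2 of 2 neighbours ≥ 2, panics.
  Brook: 1 of 4 neighbours < 4, holds.
  Claymore: 3 of 6 neighbours < 4, holds.
  Lorne: 1 of 4 neighbours < 3, holds.
  Newell: 2 of 5 neighbours ≥ 2, panics.
  Perry: 2 of 4 neighbours < 4, holds.
Round 4 — checking thresholds:
  Brook: 2 of 4 neighbours < 4, holds.
  Claymore: 4 of 6 neighbours ≥ 4, panics.
  Lorne: 2 of 4 neighbours < 3, holds.
  Perry: 2 of 4 neighbours < 4, holds.
Round 5 — no new panics; cascade stops.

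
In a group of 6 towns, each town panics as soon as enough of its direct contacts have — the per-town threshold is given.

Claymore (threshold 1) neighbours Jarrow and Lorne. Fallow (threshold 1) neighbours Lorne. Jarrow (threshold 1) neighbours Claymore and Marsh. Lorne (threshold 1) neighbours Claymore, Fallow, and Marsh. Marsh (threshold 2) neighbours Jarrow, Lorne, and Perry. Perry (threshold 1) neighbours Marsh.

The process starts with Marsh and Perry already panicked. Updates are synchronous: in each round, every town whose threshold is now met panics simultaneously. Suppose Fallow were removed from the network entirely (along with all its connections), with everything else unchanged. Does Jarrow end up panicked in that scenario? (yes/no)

With Fallow removed:
Round 1 — Marsh, Perry panic (initial).
Round 2 — checking thresholds:
  Jarrow: 1 of 2 neighbours ≥ 1, panics.
  Lorne: 1 of 2 neighbours ≥ 1, panics.
Round 3 — checking thresholds:
  Claymore: 2 of 2 neighbours ≥ 1, panics.
Round 4 — no new panics; cascade stops.

yes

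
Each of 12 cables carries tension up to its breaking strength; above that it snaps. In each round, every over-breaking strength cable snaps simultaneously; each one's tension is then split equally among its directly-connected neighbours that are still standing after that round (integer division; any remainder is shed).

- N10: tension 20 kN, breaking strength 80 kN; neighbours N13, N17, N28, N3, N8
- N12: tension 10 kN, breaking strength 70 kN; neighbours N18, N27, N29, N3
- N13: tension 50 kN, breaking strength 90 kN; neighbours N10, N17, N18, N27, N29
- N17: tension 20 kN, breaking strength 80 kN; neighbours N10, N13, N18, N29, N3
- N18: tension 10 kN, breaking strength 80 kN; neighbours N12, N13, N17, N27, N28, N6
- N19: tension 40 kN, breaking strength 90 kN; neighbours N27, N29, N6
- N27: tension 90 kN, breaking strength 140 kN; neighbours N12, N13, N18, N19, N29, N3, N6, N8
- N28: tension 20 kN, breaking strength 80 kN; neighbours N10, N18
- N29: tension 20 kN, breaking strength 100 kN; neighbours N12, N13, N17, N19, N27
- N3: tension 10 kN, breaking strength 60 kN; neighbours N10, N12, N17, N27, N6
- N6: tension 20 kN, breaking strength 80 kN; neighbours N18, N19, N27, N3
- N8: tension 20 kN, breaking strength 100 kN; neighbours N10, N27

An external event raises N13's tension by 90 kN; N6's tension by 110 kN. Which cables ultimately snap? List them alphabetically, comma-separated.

N10, N12, N13, N17, N18, N19, N27, N28, N29, N3, N6, N8

Round 1 — N13 at 140 > 90; N6 at 130 > 80. N13, N6 snap.
  N13 sheds 140 kN to N10, N17, N18, N27, N29: 28 each.
    N10: 20+28 = 48 ≤ 80
    N17: 20+28 = 48 ≤ 80
    N18: 10+28 = 38 ≤ 80
    N27: 90+28 = 118 ≤ 140
    N29: 20+28 = 48 ≤ 100
  N6 sheds 130 kN to N18, N19, N27, N3: 32 each (2 lost).
    N18: 38+32 = 70 ≤ 80
    N19: 40+32 = 72 ≤ 90
    N27: 118+32 = 150 > 140
    N3: 10+32 = 42 ≤ 60
Round 2 — N27 snaps.
  N27 sheds 150 kN to N12, N18, N19, N29, N3, N8: 25 each.
    N12: 10+25 = 35 ≤ 70
    N18: 70+25 = 95 > 80
    N19: 72+25 = 97 > 90
    N29: 48+25 = 73 ≤ 100
    N3: 42+25 = 67 > 60
    N8: 20+25 = 45 ≤ 100
Round 3 — N18, N19, N3 snap.
  N18 sheds 95 kN to N12, N17, N28: 31 each (2 lost).
    N12: 35+31 = 66 ≤ 70
    N17: 48+31 = 79 ≤ 80
    N28: 20+31 = 51 ≤ 80
  N19 sheds 97 kN to N29: 97 each.
    N29: 73+97 = 170 > 100
  N3 sheds 67 kN to N10, N12, N17: 22 each (1 lost).
    N10: 48+22 = 70 ≤ 80
    N12: 66+22 = 88 > 70
    N17: 79+22 = 101 > 80
Round 4 — N12, N17, N29 snap.
  N12 sheds 88 kN: no online neighbours, lost.
  N17 sheds 101 kN to N10: 101 each.
    N10: 70+101 = 171 > 80
  N29 sheds 170 kN: no online neighbours, lost.
Round 5 — N10 snaps.
  N10 sheds 171 kN to N28, N8: 85 each (1 lost).
    N28: 51+85 = 136 > 80
    N8: 45+85 = 130 > 100
Round 6 — N28, N8 snap.
  N28 sheds 136 kN: no online neighbours, lost.
  N8 sheds 130 kN: no online neighbours, lost.
No further breaks.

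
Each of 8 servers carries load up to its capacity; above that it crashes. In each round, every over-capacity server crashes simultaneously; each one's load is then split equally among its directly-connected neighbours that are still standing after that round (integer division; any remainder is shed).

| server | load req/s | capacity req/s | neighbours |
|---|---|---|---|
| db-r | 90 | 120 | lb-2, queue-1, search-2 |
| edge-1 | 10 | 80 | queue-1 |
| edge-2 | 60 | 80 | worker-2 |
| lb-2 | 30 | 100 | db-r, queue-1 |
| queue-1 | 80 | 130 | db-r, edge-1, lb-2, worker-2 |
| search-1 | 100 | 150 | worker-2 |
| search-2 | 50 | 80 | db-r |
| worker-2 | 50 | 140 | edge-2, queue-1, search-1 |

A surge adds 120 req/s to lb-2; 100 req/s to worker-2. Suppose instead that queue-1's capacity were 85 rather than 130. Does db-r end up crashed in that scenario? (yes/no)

yes

With queue-1's capacity at 85:
Round 1 — lb-2 at 150 > 100; worker-2 at 150 > 140. lb-2, worker-2 crash.
  lb-2 sheds 150 req/s to db-r, queue-1: 75 each.
    db-r: 90+75 = 165 > 120
    queue-1: 80+75 = 155 > 85
  worker-2 sheds 150 req/s to edge-2, queue-1, search-1: 50 each.
    edge-2: 60+50 = 110 > 80
    queue-1: 155+50 = 205 > 85
    search-1: 100+50 = 150 ≤ 150
Round 2 — db-r, edge-2, queue-1 crash.
  db-r sheds 165 req/s to search-2: 165 each.
    search-2: 50+165 = 215 > 80
  edge-2 sheds 110 req/s: no online neighbours, lost.
  queue-1 sheds 205 req/s to edge-1: 205 each.
    edge-1: 10+205 = 215 > 80
Round 3 — edge-1, search-2 crash.
  edge-1 sheds 215 req/s: no online neighbours, lost.
  search-2 sheds 215 req/s: no online neighbours, lost.
No further crashes.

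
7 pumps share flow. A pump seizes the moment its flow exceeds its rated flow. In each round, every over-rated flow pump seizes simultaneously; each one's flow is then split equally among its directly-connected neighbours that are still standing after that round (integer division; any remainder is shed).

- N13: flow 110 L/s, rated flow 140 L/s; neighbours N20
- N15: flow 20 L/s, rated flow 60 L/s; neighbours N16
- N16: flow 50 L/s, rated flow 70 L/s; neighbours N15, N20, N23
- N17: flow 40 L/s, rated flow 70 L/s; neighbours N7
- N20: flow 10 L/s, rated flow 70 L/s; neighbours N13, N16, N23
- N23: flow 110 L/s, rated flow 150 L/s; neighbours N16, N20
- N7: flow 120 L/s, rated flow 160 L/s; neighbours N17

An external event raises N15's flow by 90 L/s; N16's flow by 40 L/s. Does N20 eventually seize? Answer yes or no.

yes

Round 1 — N15 at 110 > 60; N16 at 90 > 70. N15, N16 seize.
  N15 sheds 110 L/s: no online neighbours, lost.
  N16 sheds 90 L/s to N20, N23: 45 each.
    N20: 10+45 = 55 ≤ 70
    N23: 110+45 = 155 > 150
Round 2 — N23 seizes.
  N23 sheds 155 L/s to N20: 155 each.
    N20: 55+155 = 210 > 70
Round 3 — N20 seizes.
  N20 sheds 210 L/s to N13: 210 each.
    N13: 110+210 = 320 > 140
Round 4 — N13 seizes.
  N13 sheds 320 L/s: no online neighbours, lost.
No further seizures.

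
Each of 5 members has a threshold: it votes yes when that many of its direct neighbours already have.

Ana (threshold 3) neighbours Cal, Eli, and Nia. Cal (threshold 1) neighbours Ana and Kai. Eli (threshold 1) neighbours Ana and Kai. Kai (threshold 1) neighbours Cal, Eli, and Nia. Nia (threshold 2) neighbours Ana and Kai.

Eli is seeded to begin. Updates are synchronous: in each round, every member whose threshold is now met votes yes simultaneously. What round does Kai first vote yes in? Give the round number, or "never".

Round 1 — Eli votes yes (initial).
Round 2 — checking thresholds:
  Ana: 1 of 3 neighbours < 3, not yet.
  Kai: 1 of 3 neighbours ≥ 1, votes yes.
Round 3 — checking thresholds:
  Ana: 1 of 3 neighbours < 3, not yet.
  Cal: 1 of 2 neighbours ≥ 1, votes yes.
  Nia: 1 of 2 neighbours < 2, not yet.
Round 4 — no new yes votes; cascade stops.

2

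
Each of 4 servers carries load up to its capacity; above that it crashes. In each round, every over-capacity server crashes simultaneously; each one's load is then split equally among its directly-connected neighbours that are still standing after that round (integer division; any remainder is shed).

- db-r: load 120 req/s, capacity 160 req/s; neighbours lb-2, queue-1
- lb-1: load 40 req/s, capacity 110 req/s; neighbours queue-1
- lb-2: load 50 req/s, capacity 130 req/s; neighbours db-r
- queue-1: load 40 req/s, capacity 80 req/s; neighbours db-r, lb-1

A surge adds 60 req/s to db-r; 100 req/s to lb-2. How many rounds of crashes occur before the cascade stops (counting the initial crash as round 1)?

Round 1 — db-r at 180 > 160; lb-2 at 150 > 130. db-r, lb-2 crash.
  db-r sheds 180 req/s to queue-1: 180 each.
    queue-1: 40+180 = 220 > 80
  lb-2 sheds 150 req/s: no online neighbours, lost.
Round 2 — queue-1 crashes.
  queue-1 sheds 220 req/s to lb-1: 220 each.
    lb-1: 40+220 = 260 > 110
Round 3 — lb-1 crashes.
  lb-1 sheds 260 req/s: no online neighbours, lost.
No further crashes.

3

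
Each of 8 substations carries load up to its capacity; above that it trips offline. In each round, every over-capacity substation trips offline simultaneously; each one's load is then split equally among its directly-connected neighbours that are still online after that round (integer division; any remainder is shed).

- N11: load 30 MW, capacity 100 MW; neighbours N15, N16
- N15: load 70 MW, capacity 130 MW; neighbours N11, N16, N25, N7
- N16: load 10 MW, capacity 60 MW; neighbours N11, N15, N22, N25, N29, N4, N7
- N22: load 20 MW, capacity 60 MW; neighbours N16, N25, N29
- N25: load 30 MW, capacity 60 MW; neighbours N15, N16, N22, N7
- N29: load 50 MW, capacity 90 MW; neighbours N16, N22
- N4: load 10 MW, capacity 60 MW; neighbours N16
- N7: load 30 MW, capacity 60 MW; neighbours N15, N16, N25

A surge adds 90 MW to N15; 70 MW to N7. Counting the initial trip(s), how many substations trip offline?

Round 1 — N15 at 160 > 130; N7 at 100 > 60. N15, N7 trip offline.
  N15 sheds 160 MW to N11, N16, N25: 53 each (1 lost).
    N11: 30+53 = 83 ≤ 100
    N16: 10+53 = 63 > 60
    N25: 30+53 = 83 > 60
  N7 sheds 100 MW to N16, N25: 50 each.
    N16: 63+50 = 113 > 60
    N25: 83+50 = 133 > 60
Round 2 — N16, N25 trip offline.
  N16 sheds 113 MW to N11, N22, N29, N4: 28 each (1 lost).
    N11: 83+28 = 111 > 100
    N22: 20+28 = 48 ≤ 60
    N29: 50+28 = 78 ≤ 90
    N4: 10+28 = 38 ≤ 60
  N25 sheds 133 MW to N22: 133 each.
    N22: 48+133 = 181 > 60
Round 3 — N11, N22 trip offline.
  N11 sheds 111 MW: no online neighbours, lost.
  N22 sheds 181 MW to N29: 181 each.
    N29: 78+181 = 259 > 90
Round 4 — N29 trips offline.
  N29 sheds 259 MW: no online neighbours, lost.
No further trips.

7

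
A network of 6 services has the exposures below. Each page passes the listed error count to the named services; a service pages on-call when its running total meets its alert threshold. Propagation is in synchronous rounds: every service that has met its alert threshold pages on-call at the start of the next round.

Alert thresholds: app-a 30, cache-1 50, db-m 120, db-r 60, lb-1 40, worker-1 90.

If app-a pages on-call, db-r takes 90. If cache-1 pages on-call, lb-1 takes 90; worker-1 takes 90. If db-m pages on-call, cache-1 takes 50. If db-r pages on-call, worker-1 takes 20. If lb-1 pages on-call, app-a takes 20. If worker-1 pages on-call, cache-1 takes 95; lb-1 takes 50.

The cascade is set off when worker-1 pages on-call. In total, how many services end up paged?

Round 1 — worker-1 pages on-call (initial).
  cache-1: +95 → 95 ≥ 50
  lb-1: +50 → 50 ≥ 40
Round 2 — cache-1, lb-1 page on-call.
  app-a: +20 → 20 < 30
No further pages.

3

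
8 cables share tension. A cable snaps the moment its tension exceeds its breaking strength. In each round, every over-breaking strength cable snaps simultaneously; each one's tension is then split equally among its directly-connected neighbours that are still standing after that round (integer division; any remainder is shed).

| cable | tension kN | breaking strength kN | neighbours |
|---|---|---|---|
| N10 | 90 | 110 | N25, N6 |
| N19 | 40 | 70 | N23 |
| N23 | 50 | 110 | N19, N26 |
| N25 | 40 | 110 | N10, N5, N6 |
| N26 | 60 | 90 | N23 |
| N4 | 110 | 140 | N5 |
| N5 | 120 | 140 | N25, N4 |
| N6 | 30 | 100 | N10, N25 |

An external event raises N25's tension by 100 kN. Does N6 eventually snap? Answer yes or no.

yes

Round 1 — N25 at 140 > 110. N25 snaps.
  N25 sheds 140 kN to N10, N5, N6: 46 each (2 lost).
    N10: 90+46 = 136 > 110
    N5: 120+46 = 166 > 140
    N6: 30+46 = 76 ≤ 100
Round 2 — N10, N5 snap.
  N10 sheds 136 kN to N6: 136 each.
    N6: 76+136 = 212 > 100
  N5 sheds 166 kN to N4: 166 each.
    N4: 110+166 = 276 > 140
Round 3 — N4, N6 snap.
  N4 sheds 276 kN: no online neighbours, lost.
  N6 sheds 212 kN: no online neighbours, lost.
No further breaks.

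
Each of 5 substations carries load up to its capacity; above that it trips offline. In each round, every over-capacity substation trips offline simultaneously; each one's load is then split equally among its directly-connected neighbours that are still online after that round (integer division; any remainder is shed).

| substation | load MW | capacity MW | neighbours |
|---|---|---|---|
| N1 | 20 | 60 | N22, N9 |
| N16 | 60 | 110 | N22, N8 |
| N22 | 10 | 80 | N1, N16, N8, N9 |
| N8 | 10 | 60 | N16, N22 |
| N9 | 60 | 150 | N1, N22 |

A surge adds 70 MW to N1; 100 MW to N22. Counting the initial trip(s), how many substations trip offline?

3

Round 1 — N1 at 90 > 60; N22 at 110 > 80. N1, N22 trip offline.
  N1 sheds 90 MW to N9: 90 each.
    N9: 60+90 = 150 ≤ 150
  N22 sheds 110 MW to N16, N8, N9: 36 each (2 lost).
    N16: 60+36 = 96 ≤ 110
    N8: 10+36 = 46 ≤ 60
    N9: 150+36 = 186 > 150
Round 2 — N9 trips offline.
  N9 sheds 186 MW: no online neighbours, lost.
No further trips.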